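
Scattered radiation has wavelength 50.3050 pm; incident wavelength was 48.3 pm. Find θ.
80.00°

First find the wavelength shift:
Δλ = λ' - λ = 50.3050 - 48.3 = 2.0050 pm

Using Δλ = λ_C(1 - cos θ), with λ_C = h/(m_e·c) ≈ 2.42631024 pm:
cos θ = 1 - Δλ/λ_C
cos θ = 1 - 2.0050/2.42631024
cos θ = 0.173642

θ = arccos(0.173642)
θ = 80.00°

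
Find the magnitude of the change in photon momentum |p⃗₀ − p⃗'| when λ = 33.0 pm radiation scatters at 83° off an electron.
2.5819e-23 kg·m/s

Photon momentum magnitude is p = h/λ.

Initial momentum:
p₀ = h/λ = 6.6261e-34/3.3000e-11 = 2.0079e-23 kg·m/s

After scattering:
λ' = λ + Δλ = 33.0 + 2.1306 = 35.1306 pm
p' = h/λ' = 6.6261e-34/3.5131e-11 = 1.8861e-23 kg·m/s

Momentum is a vector; the scattered photon's direction makes angle θ = 83° with the incident direction. The magnitude of the vector change Δp⃗ = p⃗₀ − p⃗' is found from the law of cosines:
|Δp⃗|² = p₀² + p'² − 2p₀p'cos θ
|Δp⃗|² = (2.0079e-23)² + (1.8861e-23)² − 2·2.0079e-23·1.8861e-23·cos(83°)
|Δp⃗| = 2.5819e-23 kg·m/s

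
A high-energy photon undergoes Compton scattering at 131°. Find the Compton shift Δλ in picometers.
4.0181 pm

Using the Compton scattering formula:
Δλ = λ_C(1 - cos θ)

where λ_C = h/(m_e·c) ≈ 2.4263 pm is the Compton wavelength of an electron.

For θ = 131°:
cos(131°) = -0.6561
1 - cos(131°) = 1.6561

Δλ = 2.4263 × 1.6561
Δλ = 4.0181 pm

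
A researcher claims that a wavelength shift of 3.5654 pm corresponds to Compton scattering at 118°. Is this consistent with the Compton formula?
Yes, consistent

Calculate the expected shift for θ = 118°:

Δλ_expected = λ_C(1 - cos(118°))
Δλ_expected = 2.4263 × (1 - cos(118°))
Δλ_expected = 2.4263 × 1.4695
Δλ_expected = 3.5654 pm

Given shift: 3.5654 pm
Expected shift: 3.5654 pm
Difference: 0.0000 pm

The values match. This is consistent with Compton scattering at the stated angle.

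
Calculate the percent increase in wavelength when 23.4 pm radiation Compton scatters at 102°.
12.5247%

Calculate the Compton shift:
Δλ = λ_C(1 - cos(102°))
Δλ = 2.4263 × (1 - cos(102°))
Δλ = 2.4263 × 1.2079
Δλ = 2.9308 pm

Percentage change:
(Δλ/λ₀) × 100 = (2.9308/23.4) × 100
= 12.5247%

(Intermediate values are shown rounded; full precision is carried through to the final answer.)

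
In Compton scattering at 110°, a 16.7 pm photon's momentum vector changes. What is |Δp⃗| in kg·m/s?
5.9815e-23 kg·m/s

Photon momentum magnitude is p = h/λ.

Initial momentum:
p₀ = h/λ = 6.6261e-34/1.6700e-11 = 3.9677e-23 kg·m/s

After scattering:
λ' = λ + Δλ = 16.7 + 3.2562 = 19.9562 pm
p' = h/λ' = 6.6261e-34/1.9956e-11 = 3.3203e-23 kg·m/s

Momentum is a vector; the scattered photon's direction makes angle θ = 110° with the incident direction. The magnitude of the vector change Δp⃗ = p⃗₀ − p⃗' is found from the law of cosines:
|Δp⃗|² = p₀² + p'² − 2p₀p'cos θ
|Δp⃗|² = (3.9677e-23)² + (3.3203e-23)² − 2·3.9677e-23·3.3203e-23·cos(110°)
|Δp⃗| = 5.9815e-23 kg·m/s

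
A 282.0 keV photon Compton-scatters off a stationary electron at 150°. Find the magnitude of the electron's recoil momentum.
2.1819e-22 kg·m/s

The electron is initially at rest, so by conservation of momentum:
p⃗_e = p⃗₀ − p⃗'  (incident photon momentum minus scattered photon momentum)

Photon momentum magnitudes (p = h/λ = E/c):
λ₀ = hc/E₀ = 4.3966 pm → p₀ = h/λ₀ = 1.5071e-22 kg·m/s
Δλ = λ_C(1 − cos 150°) = 4.5276 pm
λ' = 8.9242 pm → p' = h/λ' = 7.4249e-23 kg·m/s

The scattered photon makes angle θ = 150° with the incident direction, so by the law of cosines:
|p⃗_e|² = p₀² + p'² − 2p₀p'cos θ
|p⃗_e|² = (1.5071e-22)² + (7.4249e-23)² − 2·1.5071e-22·7.4249e-23·cos(150°)
|p⃗_e| = 2.1819e-22 kg·m/s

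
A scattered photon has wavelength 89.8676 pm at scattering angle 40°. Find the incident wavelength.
89.3000 pm

From λ' = λ + Δλ, we have λ = λ' - Δλ

First calculate the Compton shift:
Δλ = λ_C(1 - cos θ)
Δλ = 2.4263 × (1 - cos(40°))
Δλ = 2.4263 × 0.2340
Δλ = 0.5676 pm

Initial wavelength:
λ = λ' - Δλ
λ = 89.8676 - 0.5676
λ = 89.3000 pm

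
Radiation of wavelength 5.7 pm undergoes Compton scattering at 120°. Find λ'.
9.3395 pm

Using the Compton formula: λ' = λ + λ_C(1 − cos θ)

For θ = 120°, cos θ = -1/2 (exact) = -0.5000, so:
1 − cos 120° = 1 − (-1/2) = 1.5000

Δλ = λ_C × 1.5000 = 2.4263 × 1.5000 = 3.6395 pm

λ' = 5.7 + 3.6395 = 9.3395 pm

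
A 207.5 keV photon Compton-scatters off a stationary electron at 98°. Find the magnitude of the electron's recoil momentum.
1.4278e-22 kg·m/s

The electron is initially at rest, so by conservation of momentum:
p⃗_e = p⃗₀ − p⃗'  (incident photon momentum minus scattered photon momentum)

Photon momentum magnitudes (p = h/λ = E/c):
λ₀ = hc/E₀ = 5.9751 pm → p₀ = h/λ₀ = 1.1089e-22 kg·m/s
Δλ = λ_C(1 − cos 98°) = 2.7640 pm
λ' = 8.7391 pm → p' = h/λ' = 7.5821e-23 kg·m/s

The scattered photon makes angle θ = 98° with the incident direction, so by the law of cosines:
|p⃗_e|² = p₀² + p'² − 2p₀p'cos θ
|p⃗_e|² = (1.1089e-22)² + (7.5821e-23)² − 2·1.1089e-22·7.5821e-23·cos(98°)
|p⃗_e| = 1.4278e-22 kg·m/s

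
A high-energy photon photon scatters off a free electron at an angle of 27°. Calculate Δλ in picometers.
0.2645 pm

Using the Compton scattering formula:
Δλ = λ_C(1 - cos θ)

where λ_C = h/(m_e·c) ≈ 2.4263 pm is the Compton wavelength of an electron.

For θ = 27°:
cos(27°) = 0.8910
1 - cos(27°) = 0.1090

Δλ = 2.4263 × 0.1090
Δλ = 0.2645 pm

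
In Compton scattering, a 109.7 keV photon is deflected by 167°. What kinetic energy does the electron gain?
32.6555 keV

By energy conservation: K_e = E_initial - E_final

First find the scattered photon energy:
Initial wavelength: λ = hc/E = 11.3021 pm
Compton shift: Δλ = λ_C(1 - cos(167°)) = 4.7904 pm
Final wavelength: λ' = 11.3021 + 4.7904 = 16.0925 pm
Final photon energy: E' = hc/λ' = 77.0445 keV

Electron kinetic energy:
K_e = E - E' = 109.7000 - 77.0445 = 32.6555 keV

(Intermediate values are shown rounded; full precision is carried through to the final answer.)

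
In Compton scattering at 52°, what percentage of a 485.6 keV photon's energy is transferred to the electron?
0.2675 (or 26.75%)

Calculate initial and final photon energies:

Initial: E₀ = 485.6 keV → λ₀ = 2.5532 pm
Compton shift: Δλ = 0.9325 pm
Final wavelength: λ' = 3.4857 pm
Final energy: E' = 355.6896 keV

Fractional energy loss:
(E₀ - E')/E₀ = (485.6000 - 355.6896)/485.6000
= 129.9104/485.6000
= 0.2675
= 26.75%

(Intermediate values are shown rounded; full precision is carried through to the final answer.)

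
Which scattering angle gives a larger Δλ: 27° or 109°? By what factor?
109° produces the larger shift by a factor of 12.162

Calculate both shifts using Δλ = λ_C(1 - cos θ):

For θ₁ = 27°:
Δλ₁ = 2.4263 × (1 - cos(27°))
Δλ₁ = 2.4263 × 0.1090
Δλ₁ = 0.2645 pm

For θ₂ = 109°:
Δλ₂ = 2.4263 × (1 - cos(109°))
Δλ₂ = 2.4263 × 1.3256
Δλ₂ = 3.2162 pm

The 109° angle produces the larger shift.
Ratio: 3.2162/0.2645 = 12.162

(Intermediate values are shown rounded; full precision is carried through to the final answer.)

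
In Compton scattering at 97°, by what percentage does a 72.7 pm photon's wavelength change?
3.7442%

Calculate the Compton shift:
Δλ = λ_C(1 - cos(97°))
Δλ = 2.4263 × (1 - cos(97°))
Δλ = 2.4263 × 1.1219
Δλ = 2.7220 pm

Percentage change:
(Δλ/λ₀) × 100 = (2.7220/72.7) × 100
= 3.7442%

(Intermediate values are shown rounded; full precision is carried through to the final answer.)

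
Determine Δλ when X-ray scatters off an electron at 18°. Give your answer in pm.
0.1188 pm

Using the Compton scattering formula:
Δλ = λ_C(1 - cos θ)

where λ_C = h/(m_e·c) ≈ 2.4263 pm is the Compton wavelength of an electron.

For θ = 18°:
cos(18°) = 0.9511
1 - cos(18°) = 0.0489

Δλ = 2.4263 × 0.0489
Δλ = 0.1188 pm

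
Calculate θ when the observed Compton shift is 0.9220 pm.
51.68°

From the Compton formula Δλ = λ_C(1 - cos θ), we can solve for θ:

cos θ = 1 - Δλ/λ_C

Given:
- Δλ = 0.9220 pm
- λ_C = h/(m_e·c) ≈ 2.42631024 pm

cos θ = 1 - 0.9220/2.42631024
cos θ = 1 - 0.380001
cos θ = 0.619999

θ = arccos(0.619999)
θ = 51.68°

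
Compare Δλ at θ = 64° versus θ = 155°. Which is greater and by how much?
155° produces the larger shift by a factor of 3.394

Calculate both shifts using Δλ = λ_C(1 - cos θ):

For θ₁ = 64°:
Δλ₁ = 2.4263 × (1 - cos(64°))
Δλ₁ = 2.4263 × 0.5616
Δλ₁ = 1.3627 pm

For θ₂ = 155°:
Δλ₂ = 2.4263 × (1 - cos(155°))
Δλ₂ = 2.4263 × 1.9063
Δλ₂ = 4.6253 pm

The 155° angle produces the larger shift.
Ratio: 4.6253/1.3627 = 3.394

(Intermediate values are shown rounded; full precision is carried through to the final answer.)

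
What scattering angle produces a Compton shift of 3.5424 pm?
117.39°

From the Compton formula Δλ = λ_C(1 - cos θ), we can solve for θ:

cos θ = 1 - Δλ/λ_C

Given:
- Δλ = 3.5424 pm
- λ_C = h/(m_e·c) ≈ 2.42631024 pm

cos θ = 1 - 3.5424/2.42631024
cos θ = 1 - 1.459995
cos θ = -0.459995

θ = arccos(-0.459995)
θ = 117.39°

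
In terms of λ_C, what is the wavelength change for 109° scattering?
1.3256 λ_C

The Compton shift formula is:
Δλ = λ_C(1 - cos θ)

Dividing both sides by λ_C:
Δλ/λ_C = 1 - cos θ

For θ = 109°:
Δλ/λ_C = 1 - cos(109°)
Δλ/λ_C = 1 - -0.3256
Δλ/λ_C = 1.3256

This means the shift is 1.3256 × λ_C = 3.2162 pm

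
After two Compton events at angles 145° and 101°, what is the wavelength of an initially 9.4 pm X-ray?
16.7031 pm

Apply Compton shift twice:

First scattering at θ₁ = 145°:
Δλ₁ = λ_C(1 - cos(145°))
Δλ₁ = 2.4263 × 1.8192
Δλ₁ = 4.4138 pm

After first scattering:
λ₁ = 9.4 + 4.4138 = 13.8138 pm

Second scattering at θ₂ = 101°:
Δλ₂ = λ_C(1 - cos(101°))
Δλ₂ = 2.4263 × 1.1908
Δλ₂ = 2.8893 pm

Final wavelength:
λ₂ = 13.8138 + 2.8893 = 16.7031 pm

Total shift: Δλ_total = 4.4138 + 2.8893 = 7.3031 pm

(Intermediate values are shown rounded; full precision is carried through to the final answer.)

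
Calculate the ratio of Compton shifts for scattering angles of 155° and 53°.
155° produces the larger shift by a factor of 4.787

Calculate both shifts using Δλ = λ_C(1 - cos θ):

For θ₁ = 53°:
Δλ₁ = 2.4263 × (1 - cos(53°))
Δλ₁ = 2.4263 × 0.3982
Δλ₁ = 0.9661 pm

For θ₂ = 155°:
Δλ₂ = 2.4263 × (1 - cos(155°))
Δλ₂ = 2.4263 × 1.9063
Δλ₂ = 4.6253 pm

The 155° angle produces the larger shift.
Ratio: 4.6253/0.9661 = 4.787

(Intermediate values are shown rounded; full precision is carried through to the final answer.)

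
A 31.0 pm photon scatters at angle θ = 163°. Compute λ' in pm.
35.7466 pm

Using the Compton scattering formula:
λ' = λ + Δλ = λ + λ_C(1 - cos θ)

Given:
- Initial wavelength λ = 31.0 pm
- Scattering angle θ = 163°
- Compton wavelength λ_C ≈ 2.4263 pm

Calculate the shift:
Δλ = 2.4263 × (1 - cos(163°))
Δλ = 2.4263 × 1.9563
Δλ = 4.7466 pm

Final wavelength:
λ' = 31.0 + 4.7466 = 35.7466 pm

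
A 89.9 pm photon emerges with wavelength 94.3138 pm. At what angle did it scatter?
145.00°

First find the wavelength shift:
Δλ = λ' - λ = 94.3138 - 89.9 = 4.4138 pm

Using Δλ = λ_C(1 - cos θ), with λ_C = h/(m_e·c) ≈ 2.42631024 pm:
cos θ = 1 - Δλ/λ_C
cos θ = 1 - 4.4138/2.42631024
cos θ = -0.819141

θ = arccos(-0.819141)
θ = 145.00°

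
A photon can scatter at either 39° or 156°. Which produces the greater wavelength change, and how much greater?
156° produces the larger shift by a factor of 8.587

Calculate both shifts using Δλ = λ_C(1 - cos θ):

For θ₁ = 39°:
Δλ₁ = 2.4263 × (1 - cos(39°))
Δλ₁ = 2.4263 × 0.2229
Δλ₁ = 0.5407 pm

For θ₂ = 156°:
Δλ₂ = 2.4263 × (1 - cos(156°))
Δλ₂ = 2.4263 × 1.9135
Δλ₂ = 4.6429 pm

The 156° angle produces the larger shift.
Ratio: 4.6429/0.5407 = 8.587

(Intermediate values are shown rounded; full precision is carried through to the final answer.)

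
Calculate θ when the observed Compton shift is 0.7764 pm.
47.16°

From the Compton formula Δλ = λ_C(1 - cos θ), we can solve for θ:

cos θ = 1 - Δλ/λ_C

Given:
- Δλ = 0.7764 pm
- λ_C = h/(m_e·c) ≈ 2.42631024 pm

cos θ = 1 - 0.7764/2.42631024
cos θ = 1 - 0.319992
cos θ = 0.680008

θ = arccos(0.680008)
θ = 47.16°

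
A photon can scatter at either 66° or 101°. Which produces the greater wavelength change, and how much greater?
101° produces the larger shift by a factor of 2.007

Calculate both shifts using Δλ = λ_C(1 - cos θ):

For θ₁ = 66°:
Δλ₁ = 2.4263 × (1 - cos(66°))
Δλ₁ = 2.4263 × 0.5933
Δλ₁ = 1.4394 pm

For θ₂ = 101°:
Δλ₂ = 2.4263 × (1 - cos(101°))
Δλ₂ = 2.4263 × 1.1908
Δλ₂ = 2.8893 pm

The 101° angle produces the larger shift.
Ratio: 2.8893/1.4394 = 2.007

(Intermediate values are shown rounded; full precision is carried through to the final answer.)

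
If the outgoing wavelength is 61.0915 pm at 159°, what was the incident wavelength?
56.4000 pm

From λ' = λ + Δλ, we have λ = λ' - Δλ

First calculate the Compton shift:
Δλ = λ_C(1 - cos θ)
Δλ = 2.4263 × (1 - cos(159°))
Δλ = 2.4263 × 1.9336
Δλ = 4.6915 pm

Initial wavelength:
λ = λ' - Δλ
λ = 61.0915 - 4.6915
λ = 56.4000 pm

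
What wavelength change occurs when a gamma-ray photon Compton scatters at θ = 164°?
4.7586 pm

Using the Compton scattering formula:
Δλ = λ_C(1 - cos θ)

where λ_C = h/(m_e·c) ≈ 2.4263 pm is the Compton wavelength of an electron.

For θ = 164°:
cos(164°) = -0.9613
1 - cos(164°) = 1.9613

Δλ = 2.4263 × 1.9613
Δλ = 4.7586 pm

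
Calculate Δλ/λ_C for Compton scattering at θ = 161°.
1.9455 λ_C

The Compton shift formula is:
Δλ = λ_C(1 - cos θ)

Dividing both sides by λ_C:
Δλ/λ_C = 1 - cos θ

For θ = 161°:
Δλ/λ_C = 1 - cos(161°)
Δλ/λ_C = 1 - -0.9455
Δλ/λ_C = 1.9455

This means the shift is 1.9455 × λ_C = 4.7204 pm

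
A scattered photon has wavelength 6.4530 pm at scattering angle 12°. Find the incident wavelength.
6.4000 pm

From λ' = λ + Δλ, we have λ = λ' - Δλ

First calculate the Compton shift:
Δλ = λ_C(1 - cos θ)
Δλ = 2.4263 × (1 - cos(12°))
Δλ = 2.4263 × 0.0219
Δλ = 0.0530 pm

Initial wavelength:
λ = λ' - Δλ
λ = 6.4530 - 0.0530
λ = 6.4000 pm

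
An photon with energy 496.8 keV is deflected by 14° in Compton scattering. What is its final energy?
482.8557 keV

First convert energy to wavelength:
λ = hc/E, with hc ≈ 1239.842 keV·pm (i.e. 1239.842 eV·nm)

For E = 496.8 keV = 496800 eV:
λ = 1239.842 keV·pm / 496.8 keV
λ = 2.4957 pm

Calculate the Compton shift:
Δλ = λ_C(1 - cos(14°)) = 2.4263 × 0.0297
Δλ = 0.0721 pm

Final wavelength:
λ' = 2.4957 + 0.0721 = 2.5677 pm

Final energy:
E' = hc/λ' = 1239.842 / 2.5677 = 482.8557 keV

(Intermediate values are shown rounded; full precision is carried through to the final answer.)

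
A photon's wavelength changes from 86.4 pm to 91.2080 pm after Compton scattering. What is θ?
168.99°

First find the wavelength shift:
Δλ = λ' - λ = 91.2080 - 86.4 = 4.8080 pm

Using Δλ = λ_C(1 - cos θ), with λ_C = h/(m_e·c) ≈ 2.42631024 pm:
cos θ = 1 - Δλ/λ_C
cos θ = 1 - 4.8080/2.42631024
cos θ = -0.981610

θ = arccos(-0.981610)
θ = 168.99°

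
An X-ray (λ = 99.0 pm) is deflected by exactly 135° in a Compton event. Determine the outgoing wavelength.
103.1420 pm

Using the Compton formula: λ' = λ + λ_C(1 − cos θ)

For θ = 135°, cos θ = -√2/2 (exact) ≈ -0.7071, so:
1 − cos 135° = 1 − (-√2/2) ≈ 1.7071

Δλ = λ_C × 1.7071 = 2.4263 × 1.7071 = 4.1420 pm

λ' = 99.0 + 4.1420 = 103.1420 pm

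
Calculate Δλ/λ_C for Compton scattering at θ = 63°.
0.5460 λ_C

The Compton shift formula is:
Δλ = λ_C(1 - cos θ)

Dividing both sides by λ_C:
Δλ/λ_C = 1 - cos θ

For θ = 63°:
Δλ/λ_C = 1 - cos(63°)
Δλ/λ_C = 1 - 0.4540
Δλ/λ_C = 0.5460

This means the shift is 0.5460 × λ_C = 1.3248 pm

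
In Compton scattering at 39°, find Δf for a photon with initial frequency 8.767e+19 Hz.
1.197e+19 Hz (decrease)

Convert frequency to wavelength (c = 299792458 m/s):
λ₀ = c/f₀ = 299792458/8.767e+19 = 3.4195558e-12 m = 3.4196 pm

Calculate Compton shift:
Δλ = λ_C(1 - cos(39°)) = 0.5407 pm

Final wavelength:
λ' = λ₀ + Δλ = 3.4196 + 0.5407 = 3.9603 pm

Final frequency:
f' = c/λ' = 299792458/3.9602688e-12 = 7.5700027e+19 Hz

Frequency shift (decrease):
Δf = f₀ - f' = 8.767e+19 - 7.5700027e+19 = 1.197e+19 Hz

(Intermediate values are shown rounded; full precision is carried through to the final answer.)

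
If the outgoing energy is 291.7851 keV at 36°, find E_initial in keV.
327.5000 keV

Convert final energy to wavelength (hc ≈ 1239.842 keV·pm):
λ' = hc/E' = 1239.842 / 291.7851 = 4.2492 pm

Calculate the Compton shift:
Δλ = λ_C(1 - cos(36°))
Δλ = 2.4263 × (1 - cos(36°))
Δλ = 0.4634 pm

Initial wavelength:
λ = λ' - Δλ = 4.2492 - 0.4634 = 3.7858 pm

Initial energy:
E = hc/λ = 1239.842 / 3.7858 = 327.5000 keV

(Intermediate values are shown rounded; full precision is carried through to the final answer.)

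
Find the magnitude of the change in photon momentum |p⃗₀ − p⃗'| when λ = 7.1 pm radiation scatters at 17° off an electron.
2.7419e-23 kg·m/s

Photon momentum magnitude is p = h/λ.

Initial momentum:
p₀ = h/λ = 6.6261e-34/7.1000e-12 = 9.3325e-23 kg·m/s

After scattering:
λ' = λ + Δλ = 7.1 + 0.1060 = 7.2060 pm
p' = h/λ' = 6.6261e-34/7.2060e-12 = 9.1952e-23 kg·m/s

Momentum is a vector; the scattered photon's direction makes angle θ = 17° with the incident direction. The magnitude of the vector change Δp⃗ = p⃗₀ − p⃗' is found from the law of cosines:
|Δp⃗|² = p₀² + p'² − 2p₀p'cos θ
|Δp⃗|² = (9.3325e-23)² + (9.1952e-23)² − 2·9.3325e-23·9.1952e-23·cos(17°)
|Δp⃗| = 2.7419e-23 kg·m/s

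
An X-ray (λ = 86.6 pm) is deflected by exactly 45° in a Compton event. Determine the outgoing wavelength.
87.3106 pm

Using the Compton formula: λ' = λ + λ_C(1 − cos θ)

For θ = 45°, cos θ = √2/2 (exact) ≈ 0.7071, so:
1 − cos 45° = 1 − (√2/2) ≈ 0.2929

Δλ = λ_C × 0.2929 = 2.4263 × 0.2929 = 0.7106 pm

λ' = 86.6 + 0.7106 = 87.3106 pm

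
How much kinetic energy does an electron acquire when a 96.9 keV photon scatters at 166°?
26.3567 keV

By energy conservation: K_e = E_initial - E_final

First find the scattered photon energy:
Initial wavelength: λ = hc/E = 12.7951 pm
Compton shift: Δλ = λ_C(1 - cos(166°)) = 4.7805 pm
Final wavelength: λ' = 12.7951 + 4.7805 = 17.5756 pm
Final photon energy: E' = hc/λ' = 70.5433 keV

Electron kinetic energy:
K_e = E - E' = 96.9000 - 70.5433 = 26.3567 keV

(Intermediate values are shown rounded; full precision is carried through to the final answer.)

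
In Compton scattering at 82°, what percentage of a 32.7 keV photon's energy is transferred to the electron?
0.0522 (or 5.22%)

Calculate initial and final photon energies:

Initial: E₀ = 32.7 keV → λ₀ = 37.9157 pm
Compton shift: Δλ = 2.0886 pm
Final wavelength: λ' = 40.0043 pm
Final energy: E' = 30.9927 keV

Fractional energy loss:
(E₀ - E')/E₀ = (32.7000 - 30.9927)/32.7000
= 1.7073/32.7000
= 0.0522
= 5.22%

(Intermediate values are shown rounded; full precision is carried through to the final answer.)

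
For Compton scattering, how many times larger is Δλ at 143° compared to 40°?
143° produces the larger shift by a factor of 7.688

Calculate both shifts using Δλ = λ_C(1 - cos θ):

For θ₁ = 40°:
Δλ₁ = 2.4263 × (1 - cos(40°))
Δλ₁ = 2.4263 × 0.2340
Δλ₁ = 0.5676 pm

For θ₂ = 143°:
Δλ₂ = 2.4263 × (1 - cos(143°))
Δλ₂ = 2.4263 × 1.7986
Δλ₂ = 4.3640 pm

The 143° angle produces the larger shift.
Ratio: 4.3640/0.5676 = 7.688

(Intermediate values are shown rounded; full precision is carried through to the final answer.)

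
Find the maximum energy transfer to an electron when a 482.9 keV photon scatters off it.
315.8079 keV

Maximum energy transfer occurs at θ = 180° (backscattering).

Initial photon: E₀ = 482.9 keV → λ₀ = 2.5675 pm

Maximum Compton shift (at 180°):
Δλ_max = 2λ_C = 2 × 2.4263 = 4.8526 pm

Final wavelength:
λ' = 2.5675 + 4.8526 = 7.4201 pm

Minimum photon energy (maximum energy to electron):
E'_min = hc/λ' = 167.0921 keV

Maximum electron kinetic energy:
K_max = E₀ - E'_min = 482.9000 - 167.0921 = 315.8079 keV

(Intermediate values are shown rounded; full precision is carried through to the final answer.)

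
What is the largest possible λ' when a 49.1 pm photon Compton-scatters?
53.9526 pm (at θ = 180°)

The Compton shift is Δλ = λ_C(1 − cos θ).

Since cos θ ranges from −1 to 1, the factor (1 − cos θ) ranges from 0 to 2; the maximum shift occurs at θ = 180° (backscattering):
Δλ_max = 2λ_C = 2 × 2.4263 pm = 4.8526 pm

Maximum scattered wavelength:
λ'_max = λ₀ + Δλ_max = 49.1 + 4.8526 = 53.9526 pm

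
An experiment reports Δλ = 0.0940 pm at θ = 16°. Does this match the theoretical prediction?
Yes, consistent

Calculate the expected shift for θ = 16°:

Δλ_expected = λ_C(1 - cos(16°))
Δλ_expected = 2.4263 × (1 - cos(16°))
Δλ_expected = 2.4263 × 0.0387
Δλ_expected = 0.0940 pm

Given shift: 0.0940 pm
Expected shift: 0.0940 pm
Difference: 0.0000 pm

The values match. This is consistent with Compton scattering at the stated angle.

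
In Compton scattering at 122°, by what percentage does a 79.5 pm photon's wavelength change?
4.6693%

Calculate the Compton shift:
Δλ = λ_C(1 - cos(122°))
Δλ = 2.4263 × (1 - cos(122°))
Δλ = 2.4263 × 1.5299
Δλ = 3.7121 pm

Percentage change:
(Δλ/λ₀) × 100 = (3.7121/79.5) × 100
= 4.6693%

(Intermediate values are shown rounded; full precision is carried through to the final answer.)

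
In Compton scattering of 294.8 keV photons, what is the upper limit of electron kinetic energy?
157.9268 keV

Maximum energy transfer occurs at θ = 180° (backscattering).

Initial photon: E₀ = 294.8 keV → λ₀ = 4.2057 pm

Maximum Compton shift (at 180°):
Δλ_max = 2λ_C = 2 × 2.4263 = 4.8526 pm

Final wavelength:
λ' = 4.2057 + 4.8526 = 9.0583 pm

Minimum photon energy (maximum energy to electron):
E'_min = hc/λ' = 136.8732 keV

Maximum electron kinetic energy:
K_max = E₀ - E'_min = 294.8000 - 136.8732 = 157.9268 keV

(Intermediate values are shown rounded; full precision is carried through to the final answer.)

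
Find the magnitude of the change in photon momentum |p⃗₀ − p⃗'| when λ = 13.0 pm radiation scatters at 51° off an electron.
4.2570e-23 kg·m/s

Photon momentum magnitude is p = h/λ.

Initial momentum:
p₀ = h/λ = 6.6261e-34/1.3000e-11 = 5.0970e-23 kg·m/s

After scattering:
λ' = λ + Δλ = 13.0 + 0.8994 = 13.8994 pm
p' = h/λ' = 6.6261e-34/1.3899e-11 = 4.7672e-23 kg·m/s

Momentum is a vector; the scattered photon's direction makes angle θ = 51° with the incident direction. The magnitude of the vector change Δp⃗ = p⃗₀ − p⃗' is found from the law of cosines:
|Δp⃗|² = p₀² + p'² − 2p₀p'cos θ
|Δp⃗|² = (5.0970e-23)² + (4.7672e-23)² − 2·5.0970e-23·4.7672e-23·cos(51°)
|Δp⃗| = 4.2570e-23 kg·m/s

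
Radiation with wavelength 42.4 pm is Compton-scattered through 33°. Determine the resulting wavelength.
42.7914 pm

Using the Compton scattering formula:
λ' = λ + Δλ = λ + λ_C(1 - cos θ)

Given:
- Initial wavelength λ = 42.4 pm
- Scattering angle θ = 33°
- Compton wavelength λ_C ≈ 2.4263 pm

Calculate the shift:
Δλ = 2.4263 × (1 - cos(33°))
Δλ = 2.4263 × 0.1613
Δλ = 0.3914 pm

Final wavelength:
λ' = 42.4 + 0.3914 = 42.7914 pm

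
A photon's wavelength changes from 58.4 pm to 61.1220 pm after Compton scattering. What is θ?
97.00°

First find the wavelength shift:
Δλ = λ' - λ = 61.1220 - 58.4 = 2.7220 pm

Using Δλ = λ_C(1 - cos θ), with λ_C = h/(m_e·c) ≈ 2.42631024 pm:
cos θ = 1 - Δλ/λ_C
cos θ = 1 - 2.7220/2.42631024
cos θ = -0.121868

θ = arccos(-0.121868)
θ = 97.00°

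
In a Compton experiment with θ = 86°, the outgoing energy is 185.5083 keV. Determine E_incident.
280.1000 keV

Convert final energy to wavelength (hc ≈ 1239.842 keV·pm):
λ' = hc/E' = 1239.842 / 185.5083 = 6.6835 pm

Calculate the Compton shift:
Δλ = λ_C(1 - cos(86°))
Δλ = 2.4263 × (1 - cos(86°))
Δλ = 2.2571 pm

Initial wavelength:
λ = λ' - Δλ = 6.6835 - 2.2571 = 4.4264 pm

Initial energy:
E = hc/λ = 1239.842 / 4.4264 = 280.1000 keV

(Intermediate values are shown rounded; full precision is carried through to the final answer.)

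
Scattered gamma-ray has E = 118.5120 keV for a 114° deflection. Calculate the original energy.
175.9000 keV

Convert final energy to wavelength (hc ≈ 1239.842 keV·pm):
λ' = hc/E' = 1239.842 / 118.5120 = 10.4617 pm

Calculate the Compton shift:
Δλ = λ_C(1 - cos(114°))
Δλ = 2.4263 × (1 - cos(114°))
Δλ = 3.4132 pm

Initial wavelength:
λ = λ' - Δλ = 10.4617 - 3.4132 = 7.0486 pm

Initial energy:
E = hc/λ = 1239.842 / 7.0486 = 175.9000 keV

(Intermediate values are shown rounded; full precision is carried through to the final answer.)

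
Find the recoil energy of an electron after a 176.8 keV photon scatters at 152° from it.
69.7445 keV

By energy conservation: K_e = E_initial - E_final

First find the scattered photon energy:
Initial wavelength: λ = hc/E = 7.0127 pm
Compton shift: Δλ = λ_C(1 - cos(152°)) = 4.5686 pm
Final wavelength: λ' = 7.0127 + 4.5686 = 11.5813 pm
Final photon energy: E' = hc/λ' = 107.0555 keV

Electron kinetic energy:
K_e = E - E' = 176.8000 - 107.0555 = 69.7445 keV

(Intermediate values are shown rounded; full precision is carried through to the final answer.)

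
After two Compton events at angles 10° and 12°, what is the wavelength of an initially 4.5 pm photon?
4.5899 pm

Apply Compton shift twice:

First scattering at θ₁ = 10°:
Δλ₁ = λ_C(1 - cos(10°))
Δλ₁ = 2.4263 × 0.0152
Δλ₁ = 0.0369 pm

After first scattering:
λ₁ = 4.5 + 0.0369 = 4.5369 pm

Second scattering at θ₂ = 12°:
Δλ₂ = λ_C(1 - cos(12°))
Δλ₂ = 2.4263 × 0.0219
Δλ₂ = 0.0530 pm

Final wavelength:
λ₂ = 4.5369 + 0.0530 = 4.5899 pm

Total shift: Δλ_total = 0.0369 + 0.0530 = 0.0899 pm

(Intermediate values are shown rounded; full precision is carried through to the final answer.)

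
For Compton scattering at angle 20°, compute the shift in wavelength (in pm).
0.1463 pm

Using the Compton scattering formula:
Δλ = λ_C(1 - cos θ)

where λ_C = h/(m_e·c) ≈ 2.4263 pm is the Compton wavelength of an electron.

For θ = 20°:
cos(20°) = 0.9397
1 - cos(20°) = 0.0603

Δλ = 2.4263 × 0.0603
Δλ = 0.1463 pm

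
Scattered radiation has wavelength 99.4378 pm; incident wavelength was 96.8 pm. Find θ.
95.00°

First find the wavelength shift:
Δλ = λ' - λ = 99.4378 - 96.8 = 2.6378 pm

Using Δλ = λ_C(1 - cos θ), with λ_C = h/(m_e·c) ≈ 2.42631024 pm:
cos θ = 1 - Δλ/λ_C
cos θ = 1 - 2.6378/2.42631024
cos θ = -0.087165

θ = arccos(-0.087165)
θ = 95.00°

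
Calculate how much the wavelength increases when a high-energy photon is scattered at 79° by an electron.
1.9633 pm

Using the Compton scattering formula:
Δλ = λ_C(1 - cos θ)

where λ_C = h/(m_e·c) ≈ 2.4263 pm is the Compton wavelength of an electron.

For θ = 79°:
cos(79°) = 0.1908
1 - cos(79°) = 0.8092

Δλ = 2.4263 × 0.8092
Δλ = 1.9633 pm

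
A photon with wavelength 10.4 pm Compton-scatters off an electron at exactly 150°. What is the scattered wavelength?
14.9276 pm

Using the Compton formula: λ' = λ + λ_C(1 − cos θ)

For θ = 150°, cos θ = -√3/2 (exact) ≈ -0.8660, so:
1 − cos 150° = 1 − (-√3/2) ≈ 1.8660

Δλ = λ_C × 1.8660 = 2.4263 × 1.8660 = 4.5276 pm

λ' = 10.4 + 4.5276 = 14.9276 pm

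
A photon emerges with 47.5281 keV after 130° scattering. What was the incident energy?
56.0999 keV

Convert final energy to wavelength (hc ≈ 1239.842 keV·pm):
λ' = hc/E' = 1239.842 / 47.5281 = 26.0865 pm

Calculate the Compton shift:
Δλ = λ_C(1 - cos(130°))
Δλ = 2.4263 × (1 - cos(130°))
Δλ = 3.9859 pm

Initial wavelength:
λ = λ' - Δλ = 26.0865 - 3.9859 = 22.1006 pm

Initial energy:
E = hc/λ = 1239.842 / 22.1006 = 56.0999 keV

(Intermediate values are shown rounded; full precision is carried through to the final answer.)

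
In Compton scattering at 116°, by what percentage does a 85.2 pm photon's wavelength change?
4.0962%

Calculate the Compton shift:
Δλ = λ_C(1 - cos(116°))
Δλ = 2.4263 × (1 - cos(116°))
Δλ = 2.4263 × 1.4384
Δλ = 3.4899 pm

Percentage change:
(Δλ/λ₀) × 100 = (3.4899/85.2) × 100
= 4.0962%

(Intermediate values are shown rounded; full precision is carried through to the final answer.)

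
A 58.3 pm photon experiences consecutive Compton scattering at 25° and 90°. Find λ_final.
60.9536 pm

Apply Compton shift twice:

First scattering at θ₁ = 25°:
Δλ₁ = λ_C(1 - cos(25°))
Δλ₁ = 2.4263 × 0.0937
Δλ₁ = 0.2273 pm

After first scattering:
λ₁ = 58.3 + 0.2273 = 58.5273 pm

Second scattering at θ₂ = 90°:
Δλ₂ = λ_C(1 - cos(90°))
Δλ₂ = 2.4263 × 1.0000
Δλ₂ = 2.4263 pm

Final wavelength:
λ₂ = 58.5273 + 2.4263 = 60.9536 pm

Total shift: Δλ_total = 0.2273 + 2.4263 = 2.6536 pm

(Intermediate values are shown rounded; full precision is carried through to the final answer.)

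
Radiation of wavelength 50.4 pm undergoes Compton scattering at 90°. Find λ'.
52.8263 pm

Using the Compton formula: λ' = λ + λ_C(1 − cos θ)

For θ = 90°, cos θ = 0 (exact) = 0.0000, so:
1 − cos 90° = 1 − (0) = 1.0000

Δλ = λ_C × 1.0000 = 2.4263 × 1.0000 = 2.4263 pm

λ' = 50.4 + 2.4263 = 52.8263 pm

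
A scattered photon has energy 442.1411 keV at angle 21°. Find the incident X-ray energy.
469.1000 keV

Convert final energy to wavelength (hc ≈ 1239.842 keV·pm):
λ' = hc/E' = 1239.842 / 442.1411 = 2.8042 pm

Calculate the Compton shift:
Δλ = λ_C(1 - cos(21°))
Δλ = 2.4263 × (1 - cos(21°))
Δλ = 0.1612 pm

Initial wavelength:
λ = λ' - Δλ = 2.8042 - 0.1612 = 2.6430 pm

Initial energy:
E = hc/λ = 1239.842 / 2.6430 = 469.1000 keV

(Intermediate values are shown rounded; full precision is carried through to the final answer.)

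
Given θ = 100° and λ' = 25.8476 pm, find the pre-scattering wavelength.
23.0000 pm

From λ' = λ + Δλ, we have λ = λ' - Δλ

First calculate the Compton shift:
Δλ = λ_C(1 - cos θ)
Δλ = 2.4263 × (1 - cos(100°))
Δλ = 2.4263 × 1.1736
Δλ = 2.8476 pm

Initial wavelength:
λ = λ' - Δλ
λ = 25.8476 - 2.8476
λ = 23.0000 pm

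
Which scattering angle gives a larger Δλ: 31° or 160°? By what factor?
160° produces the larger shift by a factor of 13.580

Calculate both shifts using Δλ = λ_C(1 - cos θ):

For θ₁ = 31°:
Δλ₁ = 2.4263 × (1 - cos(31°))
Δλ₁ = 2.4263 × 0.1428
Δλ₁ = 0.3466 pm

For θ₂ = 160°:
Δλ₂ = 2.4263 × (1 - cos(160°))
Δλ₂ = 2.4263 × 1.9397
Δλ₂ = 4.7063 pm

The 160° angle produces the larger shift.
Ratio: 4.7063/0.3466 = 13.580

(Intermediate values are shown rounded; full precision is carried through to the final answer.)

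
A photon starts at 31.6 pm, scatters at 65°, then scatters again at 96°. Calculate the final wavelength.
35.6808 pm

Apply Compton shift twice:

First scattering at θ₁ = 65°:
Δλ₁ = λ_C(1 - cos(65°))
Δλ₁ = 2.4263 × 0.5774
Δλ₁ = 1.4009 pm

After first scattering:
λ₁ = 31.6 + 1.4009 = 33.0009 pm

Second scattering at θ₂ = 96°:
Δλ₂ = λ_C(1 - cos(96°))
Δλ₂ = 2.4263 × 1.1045
Δλ₂ = 2.6799 pm

Final wavelength:
λ₂ = 33.0009 + 2.6799 = 35.6808 pm

Total shift: Δλ_total = 1.4009 + 2.6799 = 4.0808 pm

(Intermediate values are shown rounded; full precision is carried through to the final answer.)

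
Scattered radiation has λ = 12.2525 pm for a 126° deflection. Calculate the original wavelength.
8.4000 pm

From λ' = λ + Δλ, we have λ = λ' - Δλ

First calculate the Compton shift:
Δλ = λ_C(1 - cos θ)
Δλ = 2.4263 × (1 - cos(126°))
Δλ = 2.4263 × 1.5878
Δλ = 3.8525 pm

Initial wavelength:
λ = λ' - Δλ
λ = 12.2525 - 3.8525
λ = 8.4000 pm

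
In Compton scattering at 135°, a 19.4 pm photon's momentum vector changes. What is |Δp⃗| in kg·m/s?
5.7604e-23 kg·m/s

Photon momentum magnitude is p = h/λ.

Initial momentum:
p₀ = h/λ = 6.6261e-34/1.9400e-11 = 3.4155e-23 kg·m/s

After scattering:
λ' = λ + Δλ = 19.4 + 4.1420 = 23.5420 pm
p' = h/λ' = 6.6261e-34/2.3542e-11 = 2.8146e-23 kg·m/s

Momentum is a vector; the scattered photon's direction makes angle θ = 135° with the incident direction. The magnitude of the vector change Δp⃗ = p⃗₀ − p⃗' is found from the law of cosines:
|Δp⃗|² = p₀² + p'² − 2p₀p'cos θ
|Δp⃗|² = (3.4155e-23)² + (2.8146e-23)² − 2·3.4155e-23·2.8146e-23·cos(135°)
|Δp⃗| = 5.7604e-23 kg·m/s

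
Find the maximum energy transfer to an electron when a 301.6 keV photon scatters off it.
163.2788 keV

Maximum energy transfer occurs at θ = 180° (backscattering).

Initial photon: E₀ = 301.6 keV → λ₀ = 4.1109 pm

Maximum Compton shift (at 180°):
Δλ_max = 2λ_C = 2 × 2.4263 = 4.8526 pm

Final wavelength:
λ' = 4.1109 + 4.8526 = 8.9635 pm

Minimum photon energy (maximum energy to electron):
E'_min = hc/λ' = 138.3212 keV

Maximum electron kinetic energy:
K_max = E₀ - E'_min = 301.6000 - 138.3212 = 163.2788 keV

(Intermediate values are shown rounded; full precision is carried through to the final answer.)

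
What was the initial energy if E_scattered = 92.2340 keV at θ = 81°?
108.8000 keV

Convert final energy to wavelength (hc ≈ 1239.842 keV·pm):
λ' = hc/E' = 1239.842 / 92.2340 = 13.4424 pm

Calculate the Compton shift:
Δλ = λ_C(1 - cos(81°))
Δλ = 2.4263 × (1 - cos(81°))
Δλ = 2.0468 pm

Initial wavelength:
λ = λ' - Δλ = 13.4424 - 2.0468 = 11.3956 pm

Initial energy:
E = hc/λ = 1239.842 / 11.3956 = 108.8000 keV

(Intermediate values are shown rounded; full precision is carried through to the final answer.)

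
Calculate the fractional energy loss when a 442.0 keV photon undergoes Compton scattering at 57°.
0.2826 (or 28.26%)

Calculate initial and final photon energies:

Initial: E₀ = 442.0 keV → λ₀ = 2.8051 pm
Compton shift: Δλ = 1.1048 pm
Final wavelength: λ' = 3.9099 pm
Final energy: E' = 317.1017 keV

Fractional energy loss:
(E₀ - E')/E₀ = (442.0000 - 317.1017)/442.0000
= 124.8983/442.0000
= 0.2826
= 28.26%

(Intermediate values are shown rounded; full precision is carried through to the final answer.)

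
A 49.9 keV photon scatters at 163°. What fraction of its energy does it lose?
0.1604 (or 16.04%)

Calculate initial and final photon energies:

Initial: E₀ = 49.9 keV → λ₀ = 24.8465 pm
Compton shift: Δλ = 4.7466 pm
Final wavelength: λ' = 29.5931 pm
Final energy: E' = 41.8963 keV

Fractional energy loss:
(E₀ - E')/E₀ = (49.9000 - 41.8963)/49.9000
= 8.0037/49.9000
= 0.1604
= 16.04%

(Intermediate values are shown rounded; full precision is carried through to the final answer.)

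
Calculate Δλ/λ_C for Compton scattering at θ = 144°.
1.8090 λ_C

The Compton shift formula is:
Δλ = λ_C(1 - cos θ)

Dividing both sides by λ_C:
Δλ/λ_C = 1 - cos θ

For θ = 144°:
Δλ/λ_C = 1 - cos(144°)
Δλ/λ_C = 1 - -0.8090
Δλ/λ_C = 1.8090

This means the shift is 1.8090 × λ_C = 4.3892 pm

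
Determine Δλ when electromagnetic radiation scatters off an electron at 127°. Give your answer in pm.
3.8865 pm

Using the Compton scattering formula:
Δλ = λ_C(1 - cos θ)

where λ_C = h/(m_e·c) ≈ 2.4263 pm is the Compton wavelength of an electron.

For θ = 127°:
cos(127°) = -0.6018
1 - cos(127°) = 1.6018

Δλ = 2.4263 × 1.6018
Δλ = 3.8865 pm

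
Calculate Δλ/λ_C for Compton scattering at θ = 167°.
1.9744 λ_C

The Compton shift formula is:
Δλ = λ_C(1 - cos θ)

Dividing both sides by λ_C:
Δλ/λ_C = 1 - cos θ

For θ = 167°:
Δλ/λ_C = 1 - cos(167°)
Δλ/λ_C = 1 - -0.9744
Δλ/λ_C = 1.9744

This means the shift is 1.9744 × λ_C = 4.7904 pm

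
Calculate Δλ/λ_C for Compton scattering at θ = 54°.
0.4122 λ_C

The Compton shift formula is:
Δλ = λ_C(1 - cos θ)

Dividing both sides by λ_C:
Δλ/λ_C = 1 - cos θ

For θ = 54°:
Δλ/λ_C = 1 - cos(54°)
Δλ/λ_C = 1 - 0.5878
Δλ/λ_C = 0.4122

This means the shift is 0.4122 × λ_C = 1.0002 pm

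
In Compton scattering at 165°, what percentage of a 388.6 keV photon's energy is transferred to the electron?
0.5992 (or 59.92%)

Calculate initial and final photon energies:

Initial: E₀ = 388.6 keV → λ₀ = 3.1905 pm
Compton shift: Δλ = 4.7699 pm
Final wavelength: λ' = 7.9605 pm
Final energy: E' = 155.7496 keV

Fractional energy loss:
(E₀ - E')/E₀ = (388.6000 - 155.7496)/388.6000
= 232.8504/388.6000
= 0.5992
= 59.92%

(Intermediate values are shown rounded; full precision is carried through to the final answer.)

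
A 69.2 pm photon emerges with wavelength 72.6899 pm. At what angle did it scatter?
116.00°

First find the wavelength shift:
Δλ = λ' - λ = 72.6899 - 69.2 = 3.4899 pm

Using Δλ = λ_C(1 - cos θ), with λ_C = h/(m_e·c) ≈ 2.42631024 pm:
cos θ = 1 - Δλ/λ_C
cos θ = 1 - 3.4899/2.42631024
cos θ = -0.438357

θ = arccos(-0.438357)
θ = 116.00°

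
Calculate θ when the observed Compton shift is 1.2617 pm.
61.32°

From the Compton formula Δλ = λ_C(1 - cos θ), we can solve for θ:

cos θ = 1 - Δλ/λ_C

Given:
- Δλ = 1.2617 pm
- λ_C = h/(m_e·c) ≈ 2.42631024 pm

cos θ = 1 - 1.2617/2.42631024
cos θ = 1 - 0.520008
cos θ = 0.479992

θ = arccos(0.479992)
θ = 61.32°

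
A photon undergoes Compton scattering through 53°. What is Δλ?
0.9661 pm

Using the Compton scattering formula:
Δλ = λ_C(1 - cos θ)

where λ_C = h/(m_e·c) ≈ 2.4263 pm is the Compton wavelength of an electron.

For θ = 53°:
cos(53°) = 0.6018
1 - cos(53°) = 0.3982

Δλ = 2.4263 × 0.3982
Δλ = 0.9661 pm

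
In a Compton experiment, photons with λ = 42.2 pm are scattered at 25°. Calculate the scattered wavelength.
42.4273 pm

Using the Compton scattering formula:
λ' = λ + Δλ = λ + λ_C(1 - cos θ)

Given:
- Initial wavelength λ = 42.2 pm
- Scattering angle θ = 25°
- Compton wavelength λ_C ≈ 2.4263 pm

Calculate the shift:
Δλ = 2.4263 × (1 - cos(25°))
Δλ = 2.4263 × 0.0937
Δλ = 0.2273 pm

Final wavelength:
λ' = 42.2 + 0.2273 = 42.4273 pm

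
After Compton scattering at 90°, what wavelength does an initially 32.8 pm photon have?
35.2263 pm

Using the Compton formula: λ' = λ + λ_C(1 − cos θ)

For θ = 90°, cos θ = 0 (exact) = 0.0000, so:
1 − cos 90° = 1 − (0) = 1.0000

Δλ = λ_C × 1.0000 = 2.4263 × 1.0000 = 2.4263 pm

λ' = 32.8 + 2.4263 = 35.2263 pm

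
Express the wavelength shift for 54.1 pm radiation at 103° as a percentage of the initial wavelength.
5.4937%

Calculate the Compton shift:
Δλ = λ_C(1 - cos(103°))
Δλ = 2.4263 × (1 - cos(103°))
Δλ = 2.4263 × 1.2250
Δλ = 2.9721 pm

Percentage change:
(Δλ/λ₀) × 100 = (2.9721/54.1) × 100
= 5.4937%

(Intermediate values are shown rounded; full precision is carried through to the final answer.)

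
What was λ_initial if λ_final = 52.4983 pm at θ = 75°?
50.7000 pm

From λ' = λ + Δλ, we have λ = λ' - Δλ

First calculate the Compton shift:
Δλ = λ_C(1 - cos θ)
Δλ = 2.4263 × (1 - cos(75°))
Δλ = 2.4263 × 0.7412
Δλ = 1.7983 pm

Initial wavelength:
λ = λ' - Δλ
λ = 52.4983 - 1.7983
λ = 50.7000 pm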